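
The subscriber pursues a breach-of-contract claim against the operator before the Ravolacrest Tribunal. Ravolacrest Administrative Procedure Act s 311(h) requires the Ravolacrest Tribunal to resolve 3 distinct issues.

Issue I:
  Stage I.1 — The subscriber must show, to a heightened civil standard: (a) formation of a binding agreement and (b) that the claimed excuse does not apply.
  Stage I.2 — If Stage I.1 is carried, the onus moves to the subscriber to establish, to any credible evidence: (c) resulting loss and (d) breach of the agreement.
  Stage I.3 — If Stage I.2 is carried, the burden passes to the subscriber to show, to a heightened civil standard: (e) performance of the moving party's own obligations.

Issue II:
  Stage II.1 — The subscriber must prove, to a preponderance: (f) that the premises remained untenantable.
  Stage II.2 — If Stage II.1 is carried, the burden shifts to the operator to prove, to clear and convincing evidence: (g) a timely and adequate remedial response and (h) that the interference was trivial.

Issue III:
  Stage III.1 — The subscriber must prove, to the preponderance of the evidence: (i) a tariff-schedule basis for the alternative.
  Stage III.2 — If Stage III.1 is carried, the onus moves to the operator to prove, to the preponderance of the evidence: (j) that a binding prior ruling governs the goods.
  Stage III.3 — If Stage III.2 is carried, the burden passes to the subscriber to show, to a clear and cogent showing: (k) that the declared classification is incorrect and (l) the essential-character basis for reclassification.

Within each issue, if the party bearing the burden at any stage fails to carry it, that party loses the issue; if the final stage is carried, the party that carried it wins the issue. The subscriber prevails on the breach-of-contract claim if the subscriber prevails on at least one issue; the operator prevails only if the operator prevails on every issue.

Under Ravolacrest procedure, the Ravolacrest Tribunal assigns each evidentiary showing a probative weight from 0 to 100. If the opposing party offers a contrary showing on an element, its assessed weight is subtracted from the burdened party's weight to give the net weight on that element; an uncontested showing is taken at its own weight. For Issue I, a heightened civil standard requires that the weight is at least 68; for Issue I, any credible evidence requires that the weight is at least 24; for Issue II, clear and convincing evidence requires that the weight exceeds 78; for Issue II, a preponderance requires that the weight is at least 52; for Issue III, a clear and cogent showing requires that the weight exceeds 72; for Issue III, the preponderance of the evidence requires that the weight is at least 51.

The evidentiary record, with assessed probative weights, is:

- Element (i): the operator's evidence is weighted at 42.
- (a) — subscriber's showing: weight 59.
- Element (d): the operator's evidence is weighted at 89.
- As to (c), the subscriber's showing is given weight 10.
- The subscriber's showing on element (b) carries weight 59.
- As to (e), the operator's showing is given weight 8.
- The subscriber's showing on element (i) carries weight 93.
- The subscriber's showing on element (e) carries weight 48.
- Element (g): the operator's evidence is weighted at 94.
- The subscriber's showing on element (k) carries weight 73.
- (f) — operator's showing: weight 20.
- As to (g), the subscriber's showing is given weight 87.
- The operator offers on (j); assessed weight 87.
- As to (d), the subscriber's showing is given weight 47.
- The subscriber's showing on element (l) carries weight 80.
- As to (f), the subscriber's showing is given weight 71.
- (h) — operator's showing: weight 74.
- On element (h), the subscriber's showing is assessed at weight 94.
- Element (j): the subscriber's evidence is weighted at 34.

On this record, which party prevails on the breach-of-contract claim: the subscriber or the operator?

subscriber

— Issue I —
Stage I.1 — burden on subscriber; standard: a heightened civil standard (weight is at least 68).
    (a): 59 < 68 [not met]
    (b): 59 < 68 [not met]
  Not every element is met, so the subscriber fails to carry Stage I.1.
The analysis ends at Stage I.1; the operator prevails on this issue.
— Issue II —
Stage II.1 (subscriber, a preponderance, weight is at least 52): (f) net 71−20=51 < 52 — fails.
  The subscriber does not carry Stage II.1.
So the operator prevails on this issue.
— Issue III —
Stage III.1 — burden on subscriber; standard: the preponderance of the evidence (weight is at least 51).
    (i): 93 − 42 = 51 ≥ 51 [met]
  All elements met. The burden passes to the operator.
Stage III.2 — burden on operator; standard: the preponderance of the evidence (weight is at least 51).
    (j): 87 − 34 = 53 ≥ 51 [met]
  All elements met. The burden passes to the subscriber.
Stage III.3 — burden on subscriber; standard: a clear and cogent showing (weight exceeds 72).
    (k): 73 > 72 [met]
    (l): 80 > 72 [met]
  The subscriber carries the last stage.
Every stage carried; the subscriber prevails on this issue.
Per-issue: Issue I → operator; Issue II → operator; Issue III → subscriber. The subscriber must prevail on at least one issue; overall, the subscriber prevails.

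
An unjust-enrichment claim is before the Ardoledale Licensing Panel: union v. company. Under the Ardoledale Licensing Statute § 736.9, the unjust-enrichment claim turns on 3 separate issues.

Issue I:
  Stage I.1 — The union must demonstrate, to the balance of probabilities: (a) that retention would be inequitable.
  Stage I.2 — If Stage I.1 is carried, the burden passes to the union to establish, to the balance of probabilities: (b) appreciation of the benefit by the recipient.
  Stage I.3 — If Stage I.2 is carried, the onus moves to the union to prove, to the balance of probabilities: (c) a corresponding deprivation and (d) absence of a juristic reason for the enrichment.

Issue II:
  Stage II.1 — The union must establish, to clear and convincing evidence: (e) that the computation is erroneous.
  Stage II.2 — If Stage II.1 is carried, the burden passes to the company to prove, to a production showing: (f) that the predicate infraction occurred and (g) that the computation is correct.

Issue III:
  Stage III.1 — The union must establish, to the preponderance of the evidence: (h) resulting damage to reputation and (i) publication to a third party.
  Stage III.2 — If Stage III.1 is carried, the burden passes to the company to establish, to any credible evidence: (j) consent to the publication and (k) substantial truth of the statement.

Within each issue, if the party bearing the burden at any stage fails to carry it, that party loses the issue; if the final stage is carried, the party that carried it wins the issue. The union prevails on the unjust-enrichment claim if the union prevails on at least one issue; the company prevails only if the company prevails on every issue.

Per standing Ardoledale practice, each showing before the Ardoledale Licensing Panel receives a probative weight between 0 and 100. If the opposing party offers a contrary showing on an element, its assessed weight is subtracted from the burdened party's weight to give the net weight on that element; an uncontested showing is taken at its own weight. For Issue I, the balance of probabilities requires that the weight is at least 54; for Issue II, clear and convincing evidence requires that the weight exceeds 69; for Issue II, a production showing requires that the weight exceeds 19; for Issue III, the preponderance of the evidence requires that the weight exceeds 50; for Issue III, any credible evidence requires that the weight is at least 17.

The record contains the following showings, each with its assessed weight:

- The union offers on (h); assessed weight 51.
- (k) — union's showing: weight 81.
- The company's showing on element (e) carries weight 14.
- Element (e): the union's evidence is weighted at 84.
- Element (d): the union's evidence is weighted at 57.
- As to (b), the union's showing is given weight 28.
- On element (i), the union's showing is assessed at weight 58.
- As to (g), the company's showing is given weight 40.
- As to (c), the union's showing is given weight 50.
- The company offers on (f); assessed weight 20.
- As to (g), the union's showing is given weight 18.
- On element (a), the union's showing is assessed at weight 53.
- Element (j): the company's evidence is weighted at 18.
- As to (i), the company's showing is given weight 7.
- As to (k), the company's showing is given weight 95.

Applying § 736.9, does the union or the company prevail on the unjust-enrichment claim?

union

— Issue I —
Stage I.1 (union, the balance of probabilities, weight is at least 54): (a) 53 < 54 — fails.
  Not every element is met, so the union fails to carry Stage I.1.
The company prevails on this issue.
— Issue II —
Stage II.1 (union, clear and convincing evidence, weight exceeds 69): (e) net 84−14=70 > 69 — meets.
  Stage II.1 carried; the burden shifts to the company.
Stage II.2 (company, a production showing, weight exceeds 19): (f) 20 > 19 — meets; (g) net 40−18=22 > 19 — meets.
  All elements met at the final stage.
Every stage carried; the company prevails on this issue.
— Issue III —
Stage III.1 (union, the preponderance of the evidence, weight exceeds 50): (h) 51 > 50 — meets; (i) net 58−7=51 > 50 — meets.
  Stage III.1 is satisfied; the onus moves to the company.
Stage III.2 (company, any credible evidence, weight is at least 17): (j) 18 ≥ 17 — meets; (k) net 95−81=14 < 17 — fails.
  Not every element is met, so the company fails to carry Stage III.2.
So the union prevails on this issue.
Per-issue: Issue I → company; Issue II → company; Issue III → union. The union must prevail on at least one issue; overall, the union prevails.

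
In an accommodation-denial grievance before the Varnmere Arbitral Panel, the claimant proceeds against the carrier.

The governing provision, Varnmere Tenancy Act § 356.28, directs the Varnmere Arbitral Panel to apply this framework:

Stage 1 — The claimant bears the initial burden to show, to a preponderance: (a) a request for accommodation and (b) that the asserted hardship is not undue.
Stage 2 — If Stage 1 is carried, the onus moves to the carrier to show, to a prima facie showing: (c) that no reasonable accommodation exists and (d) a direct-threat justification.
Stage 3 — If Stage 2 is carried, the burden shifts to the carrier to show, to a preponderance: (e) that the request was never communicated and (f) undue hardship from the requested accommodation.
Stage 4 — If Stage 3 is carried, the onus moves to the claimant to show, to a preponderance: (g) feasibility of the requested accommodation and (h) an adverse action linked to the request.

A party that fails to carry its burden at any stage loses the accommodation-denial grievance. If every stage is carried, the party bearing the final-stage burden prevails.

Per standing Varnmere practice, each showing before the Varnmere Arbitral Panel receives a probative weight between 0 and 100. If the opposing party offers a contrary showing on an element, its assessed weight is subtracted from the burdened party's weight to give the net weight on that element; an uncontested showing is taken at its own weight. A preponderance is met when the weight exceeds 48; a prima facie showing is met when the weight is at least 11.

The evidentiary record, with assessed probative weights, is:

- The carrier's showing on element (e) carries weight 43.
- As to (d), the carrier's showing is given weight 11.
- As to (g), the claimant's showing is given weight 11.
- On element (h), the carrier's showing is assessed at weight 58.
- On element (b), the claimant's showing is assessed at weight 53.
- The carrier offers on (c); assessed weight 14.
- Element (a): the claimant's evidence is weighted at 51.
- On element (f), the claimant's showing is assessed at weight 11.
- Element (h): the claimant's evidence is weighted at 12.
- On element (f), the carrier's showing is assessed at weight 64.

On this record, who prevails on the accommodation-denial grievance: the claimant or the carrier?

claimant

At Stage 1 the claimant must meet a preponderance (weight exceeds 48): on (a) the weight is 51, > 48, so (a) meets the standard; on (b) the weight is 53, > 48, so (b) meets the standard.
  Stage 1 carried; the burden shifts to the carrier.
At Stage 2 the carrier must meet a prima facie showing (weight is at least 11): on (c) the weight is 14, which does reach 11, so (c) meets the standard; on (d) the weight is 11, which does reach 11, so (d) meets the standard.
  Stage 2 is satisfied; the carrier continues to bear the burden.
At Stage 3 the carrier must meet a preponderance (weight exceeds 48): on (e) the weight is 43, which does not exceed 48, so (e) does not meet the standard; on (f) the weight is 64 less the opposing 11 gives net 53, > 48, so (f) meets the standard.
  The carrier does not carry Stage 3.
So the claimant prevails.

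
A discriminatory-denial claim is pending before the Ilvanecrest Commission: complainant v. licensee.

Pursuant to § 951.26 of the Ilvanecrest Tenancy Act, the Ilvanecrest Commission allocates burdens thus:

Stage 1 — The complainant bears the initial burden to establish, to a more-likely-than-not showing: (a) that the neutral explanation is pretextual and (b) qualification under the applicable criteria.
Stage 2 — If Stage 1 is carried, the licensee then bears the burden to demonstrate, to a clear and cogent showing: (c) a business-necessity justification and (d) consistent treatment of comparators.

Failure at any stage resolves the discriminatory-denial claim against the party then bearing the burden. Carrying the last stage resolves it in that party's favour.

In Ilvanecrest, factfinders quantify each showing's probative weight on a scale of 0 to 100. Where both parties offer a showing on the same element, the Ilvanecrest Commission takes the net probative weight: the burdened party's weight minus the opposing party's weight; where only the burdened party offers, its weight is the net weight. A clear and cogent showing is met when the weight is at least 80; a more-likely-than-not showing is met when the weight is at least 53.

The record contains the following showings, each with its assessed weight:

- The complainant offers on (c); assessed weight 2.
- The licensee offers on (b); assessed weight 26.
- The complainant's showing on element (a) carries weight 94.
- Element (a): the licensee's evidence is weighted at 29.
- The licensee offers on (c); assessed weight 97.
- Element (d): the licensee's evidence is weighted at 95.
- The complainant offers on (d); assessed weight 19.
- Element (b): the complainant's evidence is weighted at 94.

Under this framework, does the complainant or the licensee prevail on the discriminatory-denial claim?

At Stage 1 the complainant must meet a more-likely-than-not showing (weight is at least 53): on (a) the weight is 94 less the opposing 29 gives net 65, ≥ 53, so (a) meets the standard; on (b) the weight is 94 less the opposing 26 gives net 68, which does reach 53, so (b) meets the standard.
  The complainant carries Stage 1; the licensee now bears the burden.
At Stage 2 the licensee must meet a clear and cogent showing (weight is at least 80): on (c) the weight is 97 less the opposing 2 gives net 95, ≥ 80, so (c) meets the standard; on (d) the weight is 95 less the opposing 19 gives net 76, which does not reach 80, so (d) does not meet the standard.
  Not every element is met, so the licensee fails to carry Stage 2.
The complainant prevails.

complainant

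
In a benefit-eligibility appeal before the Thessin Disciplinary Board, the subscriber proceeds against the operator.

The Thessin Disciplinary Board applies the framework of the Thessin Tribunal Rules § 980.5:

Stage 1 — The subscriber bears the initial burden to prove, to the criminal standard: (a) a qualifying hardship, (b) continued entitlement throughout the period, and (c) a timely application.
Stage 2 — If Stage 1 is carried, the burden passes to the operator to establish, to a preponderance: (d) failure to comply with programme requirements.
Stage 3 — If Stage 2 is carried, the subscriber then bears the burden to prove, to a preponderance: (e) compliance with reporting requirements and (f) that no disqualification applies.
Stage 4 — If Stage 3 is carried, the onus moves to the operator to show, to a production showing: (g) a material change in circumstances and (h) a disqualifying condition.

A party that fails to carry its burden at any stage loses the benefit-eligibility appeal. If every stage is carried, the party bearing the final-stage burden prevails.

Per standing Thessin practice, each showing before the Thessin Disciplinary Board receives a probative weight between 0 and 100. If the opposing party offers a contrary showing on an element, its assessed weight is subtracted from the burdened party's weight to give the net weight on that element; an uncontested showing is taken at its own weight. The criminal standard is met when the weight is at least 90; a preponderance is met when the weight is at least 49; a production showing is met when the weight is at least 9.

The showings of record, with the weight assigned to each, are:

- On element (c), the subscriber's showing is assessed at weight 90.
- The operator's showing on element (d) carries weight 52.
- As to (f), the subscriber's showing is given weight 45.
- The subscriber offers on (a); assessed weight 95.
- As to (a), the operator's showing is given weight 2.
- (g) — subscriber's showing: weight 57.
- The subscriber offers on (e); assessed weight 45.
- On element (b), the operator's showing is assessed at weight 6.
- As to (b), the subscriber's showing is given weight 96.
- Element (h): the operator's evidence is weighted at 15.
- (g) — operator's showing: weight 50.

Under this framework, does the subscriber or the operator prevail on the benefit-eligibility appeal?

Stage 1 (subscriber, the criminal standard, weight is at least 90): (a) net 95−2=93 ≥ 90 — meets; (b) net 96−6=90 ≥ 90 — meets; (c) 90 ≥ 90 — meets.
  Stage 1 carried; the burden shifts to the operator.
Stage 2 (operator, a preponderance, weight is at least 49): (d) 52 ≥ 49 — meets.
  The operator carries Stage 2; the subscriber now bears the burden.
Stage 3 (subscriber, a preponderance, weight is at least 49): (e) 45 < 49 — fails; (f) 45 < 49 — fails.
  Not every element is met, so the subscriber fails to carry Stage 3.
The operator prevails.

operator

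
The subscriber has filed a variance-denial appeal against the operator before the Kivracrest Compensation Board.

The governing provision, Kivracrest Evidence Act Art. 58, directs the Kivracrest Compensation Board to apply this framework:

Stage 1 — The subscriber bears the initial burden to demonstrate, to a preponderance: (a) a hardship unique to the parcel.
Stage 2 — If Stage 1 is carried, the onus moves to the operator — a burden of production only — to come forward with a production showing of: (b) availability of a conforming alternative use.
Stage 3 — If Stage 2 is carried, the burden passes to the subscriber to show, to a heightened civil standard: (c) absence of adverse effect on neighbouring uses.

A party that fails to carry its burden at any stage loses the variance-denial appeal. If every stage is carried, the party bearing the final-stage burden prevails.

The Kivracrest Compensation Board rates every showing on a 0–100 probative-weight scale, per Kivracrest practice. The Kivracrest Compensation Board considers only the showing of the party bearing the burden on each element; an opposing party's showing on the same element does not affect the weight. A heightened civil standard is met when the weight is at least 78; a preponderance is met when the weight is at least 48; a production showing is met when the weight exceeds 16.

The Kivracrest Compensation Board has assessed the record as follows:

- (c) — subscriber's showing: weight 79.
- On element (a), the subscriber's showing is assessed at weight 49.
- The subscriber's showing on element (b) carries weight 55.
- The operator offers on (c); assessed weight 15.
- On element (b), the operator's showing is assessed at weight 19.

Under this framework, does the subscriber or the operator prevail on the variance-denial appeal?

subscriber

Stage 1 — burden on subscriber; standard: a preponderance (weight is at least 48).
    (a): 49 ≥ 48 [met]
  Stage 1 carried; the burden shifts to the operator.
Stage 2 — burden on operator; standard: a production showing (weight exceeds 16).
    (b): 19 (subscriber's 55 disregarded) > 16 [met]
  Stage 2 is satisfied; the onus moves to the subscriber.
Stage 3 — burden on subscriber; standard: a heightened civil standard (weight is at least 78).
    (c): 79 (operator's 15 disregarded) ≥ 78 [met]
  All elements met at the final stage.
With every stage satisfied, the subscriber prevails.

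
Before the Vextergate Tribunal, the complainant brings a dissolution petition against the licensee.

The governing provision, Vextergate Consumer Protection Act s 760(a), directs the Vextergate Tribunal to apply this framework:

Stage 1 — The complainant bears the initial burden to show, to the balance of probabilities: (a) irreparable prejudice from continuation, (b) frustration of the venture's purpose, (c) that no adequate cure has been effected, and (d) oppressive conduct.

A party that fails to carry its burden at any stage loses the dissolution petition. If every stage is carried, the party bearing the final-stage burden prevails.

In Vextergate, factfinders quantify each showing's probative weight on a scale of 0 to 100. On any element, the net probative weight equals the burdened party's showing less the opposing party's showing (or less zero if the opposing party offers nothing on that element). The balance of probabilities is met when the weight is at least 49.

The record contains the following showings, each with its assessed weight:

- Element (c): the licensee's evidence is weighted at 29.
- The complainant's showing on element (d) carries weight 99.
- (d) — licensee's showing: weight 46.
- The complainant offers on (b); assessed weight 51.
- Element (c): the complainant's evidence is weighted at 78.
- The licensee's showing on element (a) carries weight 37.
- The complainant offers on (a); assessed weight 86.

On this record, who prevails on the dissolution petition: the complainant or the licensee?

Stage 1 (complainant, the balance of probabilities, weight is at least 49): (a) net 86−37=49 ≥ 49 — meets; (b) 51 ≥ 49 — meets; (c) net 78−29=49 ≥ 49 — meets; (d) net 99−46=53 ≥ 49 — meets.
  The complainant carries the last stage.
With every stage satisfied, the complainant prevails.

complainant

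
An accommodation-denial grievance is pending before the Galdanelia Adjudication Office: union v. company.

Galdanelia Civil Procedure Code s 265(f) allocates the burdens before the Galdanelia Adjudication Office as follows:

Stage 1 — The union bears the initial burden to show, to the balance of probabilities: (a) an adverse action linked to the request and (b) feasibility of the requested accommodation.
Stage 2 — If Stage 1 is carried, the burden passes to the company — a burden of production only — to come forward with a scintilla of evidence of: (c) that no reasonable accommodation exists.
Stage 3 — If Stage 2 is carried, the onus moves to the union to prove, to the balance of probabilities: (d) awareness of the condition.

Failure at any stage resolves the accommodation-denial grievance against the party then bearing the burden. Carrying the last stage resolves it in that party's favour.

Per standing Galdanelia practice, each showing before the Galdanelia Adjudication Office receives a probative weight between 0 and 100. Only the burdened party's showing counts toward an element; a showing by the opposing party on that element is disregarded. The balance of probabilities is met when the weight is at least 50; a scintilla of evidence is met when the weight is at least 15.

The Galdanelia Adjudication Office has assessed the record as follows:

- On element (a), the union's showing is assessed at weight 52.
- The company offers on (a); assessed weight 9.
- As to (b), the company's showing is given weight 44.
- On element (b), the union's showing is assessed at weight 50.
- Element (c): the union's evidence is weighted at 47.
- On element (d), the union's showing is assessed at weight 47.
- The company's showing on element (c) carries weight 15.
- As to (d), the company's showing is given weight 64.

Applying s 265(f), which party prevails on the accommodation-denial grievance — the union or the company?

Stage 1 (union, the balance of probabilities, weight is at least 50): (a) 52 (company's 9 disregarded) ≥ 50 — meets; (b) 50 (company's 44 disregarded) ≥ 50 — meets.
  Stage 1 carried; the burden shifts to the company.
Stage 2 (company, a scintilla of evidence, weight is at least 15): (c) 15 (union's 47 disregarded) ≥ 15 — meets.
  Stage 2 is satisfied; the onus moves to the union.
Stage 3 (union, the balance of probabilities, weight is at least 50): (d) 47 (company's 64 disregarded) < 50 — fails.
  Stage 3 not carried; the union fails its burden.
The company prevails.

company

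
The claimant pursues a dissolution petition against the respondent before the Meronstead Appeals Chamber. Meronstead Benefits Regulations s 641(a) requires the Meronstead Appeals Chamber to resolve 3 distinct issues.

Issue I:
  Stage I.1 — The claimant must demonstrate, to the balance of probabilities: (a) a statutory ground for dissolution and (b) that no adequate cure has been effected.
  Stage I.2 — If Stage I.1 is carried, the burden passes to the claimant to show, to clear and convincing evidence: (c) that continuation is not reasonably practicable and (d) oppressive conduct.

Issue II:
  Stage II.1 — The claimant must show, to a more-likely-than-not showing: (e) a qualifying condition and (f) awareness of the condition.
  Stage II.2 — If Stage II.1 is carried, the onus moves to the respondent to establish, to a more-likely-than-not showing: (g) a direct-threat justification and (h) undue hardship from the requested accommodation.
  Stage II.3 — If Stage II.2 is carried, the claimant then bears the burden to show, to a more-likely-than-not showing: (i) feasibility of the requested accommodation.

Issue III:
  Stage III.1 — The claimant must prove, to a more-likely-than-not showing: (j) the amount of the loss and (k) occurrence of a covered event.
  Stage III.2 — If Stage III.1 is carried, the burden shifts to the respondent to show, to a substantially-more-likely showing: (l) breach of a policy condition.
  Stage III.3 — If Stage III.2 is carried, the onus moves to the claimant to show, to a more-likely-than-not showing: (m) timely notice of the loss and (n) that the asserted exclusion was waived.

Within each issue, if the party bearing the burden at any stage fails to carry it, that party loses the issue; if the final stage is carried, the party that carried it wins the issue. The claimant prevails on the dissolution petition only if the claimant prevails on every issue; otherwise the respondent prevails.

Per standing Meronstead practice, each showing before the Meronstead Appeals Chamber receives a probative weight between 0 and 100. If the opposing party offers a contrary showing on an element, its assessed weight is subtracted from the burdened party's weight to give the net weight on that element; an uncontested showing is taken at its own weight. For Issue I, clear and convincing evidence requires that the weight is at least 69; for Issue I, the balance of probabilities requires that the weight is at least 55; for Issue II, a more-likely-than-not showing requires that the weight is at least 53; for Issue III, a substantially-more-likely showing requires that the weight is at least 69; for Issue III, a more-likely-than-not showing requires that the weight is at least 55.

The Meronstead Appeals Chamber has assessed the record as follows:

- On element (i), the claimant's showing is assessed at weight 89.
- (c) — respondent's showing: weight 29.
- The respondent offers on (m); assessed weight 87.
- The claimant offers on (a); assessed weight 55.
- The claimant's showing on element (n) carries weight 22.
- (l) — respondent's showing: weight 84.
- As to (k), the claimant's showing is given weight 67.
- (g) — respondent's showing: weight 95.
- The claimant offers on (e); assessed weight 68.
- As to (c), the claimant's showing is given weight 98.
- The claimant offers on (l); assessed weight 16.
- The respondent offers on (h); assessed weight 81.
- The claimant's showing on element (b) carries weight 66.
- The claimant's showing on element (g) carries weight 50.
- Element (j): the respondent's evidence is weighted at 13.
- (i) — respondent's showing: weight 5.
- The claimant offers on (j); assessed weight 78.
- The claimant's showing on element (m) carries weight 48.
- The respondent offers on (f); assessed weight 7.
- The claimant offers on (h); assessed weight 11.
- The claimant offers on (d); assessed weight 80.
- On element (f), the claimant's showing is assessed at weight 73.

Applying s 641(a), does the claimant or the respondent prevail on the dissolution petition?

claimant

— Issue I —
Stage I.1 — burden on claimant; standard: the balance of probabilities (weight is at least 55).
    (a): 55 ≥ 55 [met]
    (b): 66 ≥ 55 [met]
  All elements met. The claimant retains the burden for Stage I.2.
Stage I.2 — burden on claimant; standard: clear and convincing evidence (weight is at least 69).
    (c): 98 − 29 = 69 ≥ 69 [met]
    (d): 80 ≥ 69 [met]
  All elements met at the final stage.
With every stage satisfied, the claimant prevails on this issue.
— Issue II —
Stage II.1 (claimant, a more-likely-than-not showing, weight is at least 53): (e) 68 ≥ 53 — meets; (f) net 73−7=66 ≥ 53 — meets.
  The claimant carries Stage II.1; the respondent now bears the burden.
Stage II.2 (respondent, a more-likely-than-not showing, weight is at least 53): (g) net 95−50=45 < 53 — fails; (h) net 81−11=70 ≥ 53 — meets.
  The respondent does not carry Stage II.2.
So the claimant prevails on this issue.
— Issue III —
Stage III.1 (claimant, a more-likely-than-not showing, weight is at least 55): (j) net 78−13=65 ≥ 55 — meets; (k) 67 ≥ 55 — meets.
  Stage III.1 is satisfied; the onus moves to the respondent.
Stage III.2 (respondent, a substantially-more-likely showing, weight is at least 69): (l) net 84−16=68 < 69 — fails.
  Not every element is met, so the respondent fails to carry Stage III.2.
The claimant prevails on this issue.
Per-issue: Issue I → claimant; Issue II → claimant; Issue III → claimant. The claimant must prevail on every issue; overall, the claimant prevails.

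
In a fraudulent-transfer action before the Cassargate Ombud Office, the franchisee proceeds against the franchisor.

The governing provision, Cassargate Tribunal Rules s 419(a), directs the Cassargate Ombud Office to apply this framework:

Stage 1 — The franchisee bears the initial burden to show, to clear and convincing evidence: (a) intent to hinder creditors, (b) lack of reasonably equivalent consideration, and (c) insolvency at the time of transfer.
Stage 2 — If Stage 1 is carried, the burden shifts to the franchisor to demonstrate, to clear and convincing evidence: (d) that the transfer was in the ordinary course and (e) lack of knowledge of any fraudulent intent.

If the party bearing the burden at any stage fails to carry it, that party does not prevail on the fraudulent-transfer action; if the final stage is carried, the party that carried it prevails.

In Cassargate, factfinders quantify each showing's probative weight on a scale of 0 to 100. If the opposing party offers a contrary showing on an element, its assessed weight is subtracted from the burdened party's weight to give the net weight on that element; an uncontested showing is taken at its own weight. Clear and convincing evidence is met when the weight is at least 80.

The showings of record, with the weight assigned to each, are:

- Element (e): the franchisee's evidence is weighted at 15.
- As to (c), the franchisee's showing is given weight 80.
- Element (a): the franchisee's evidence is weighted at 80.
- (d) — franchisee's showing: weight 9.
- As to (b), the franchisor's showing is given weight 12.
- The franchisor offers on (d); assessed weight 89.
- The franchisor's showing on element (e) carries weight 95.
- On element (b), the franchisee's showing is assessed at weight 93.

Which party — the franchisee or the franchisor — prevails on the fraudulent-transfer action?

franchisor

Stage 1 — burden on franchisee; standard: clear and convincing evidence (weight is at least 80).
    (a): 80 ≥ 80 [met]
    (b): 93 − 12 = 81 ≥ 80 [met]
    (c): 80 ≥ 80 [met]
  The franchisee carries Stage 1; the franchisor now bears the burden.
Stage 2 — burden on franchisor; standard: clear and convincing evidence (weight is at least 80).
    (d): 89 − 9 = 80 ≥ 80 [met]
    (e): 95 − 15 = 80 ≥ 80 [met]
  Stage 2 carried; the final stage is satisfied.
All stages carried — the franchisor prevails.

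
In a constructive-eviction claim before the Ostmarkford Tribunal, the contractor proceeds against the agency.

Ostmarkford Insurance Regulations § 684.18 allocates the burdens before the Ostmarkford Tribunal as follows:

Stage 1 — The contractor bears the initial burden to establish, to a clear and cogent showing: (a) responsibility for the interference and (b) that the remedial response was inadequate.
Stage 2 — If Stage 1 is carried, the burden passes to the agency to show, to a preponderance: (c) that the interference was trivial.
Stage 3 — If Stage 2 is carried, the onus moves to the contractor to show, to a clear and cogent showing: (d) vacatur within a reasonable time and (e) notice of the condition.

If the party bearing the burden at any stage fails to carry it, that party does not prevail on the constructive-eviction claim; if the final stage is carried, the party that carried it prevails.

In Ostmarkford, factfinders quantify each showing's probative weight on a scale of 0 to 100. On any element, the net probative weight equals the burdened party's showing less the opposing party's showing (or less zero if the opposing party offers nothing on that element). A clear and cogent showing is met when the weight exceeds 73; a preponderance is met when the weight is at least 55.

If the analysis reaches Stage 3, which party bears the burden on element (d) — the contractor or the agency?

Stage 3's rule assigns the burden to the contractor (to a clear and cogent showing).

contractor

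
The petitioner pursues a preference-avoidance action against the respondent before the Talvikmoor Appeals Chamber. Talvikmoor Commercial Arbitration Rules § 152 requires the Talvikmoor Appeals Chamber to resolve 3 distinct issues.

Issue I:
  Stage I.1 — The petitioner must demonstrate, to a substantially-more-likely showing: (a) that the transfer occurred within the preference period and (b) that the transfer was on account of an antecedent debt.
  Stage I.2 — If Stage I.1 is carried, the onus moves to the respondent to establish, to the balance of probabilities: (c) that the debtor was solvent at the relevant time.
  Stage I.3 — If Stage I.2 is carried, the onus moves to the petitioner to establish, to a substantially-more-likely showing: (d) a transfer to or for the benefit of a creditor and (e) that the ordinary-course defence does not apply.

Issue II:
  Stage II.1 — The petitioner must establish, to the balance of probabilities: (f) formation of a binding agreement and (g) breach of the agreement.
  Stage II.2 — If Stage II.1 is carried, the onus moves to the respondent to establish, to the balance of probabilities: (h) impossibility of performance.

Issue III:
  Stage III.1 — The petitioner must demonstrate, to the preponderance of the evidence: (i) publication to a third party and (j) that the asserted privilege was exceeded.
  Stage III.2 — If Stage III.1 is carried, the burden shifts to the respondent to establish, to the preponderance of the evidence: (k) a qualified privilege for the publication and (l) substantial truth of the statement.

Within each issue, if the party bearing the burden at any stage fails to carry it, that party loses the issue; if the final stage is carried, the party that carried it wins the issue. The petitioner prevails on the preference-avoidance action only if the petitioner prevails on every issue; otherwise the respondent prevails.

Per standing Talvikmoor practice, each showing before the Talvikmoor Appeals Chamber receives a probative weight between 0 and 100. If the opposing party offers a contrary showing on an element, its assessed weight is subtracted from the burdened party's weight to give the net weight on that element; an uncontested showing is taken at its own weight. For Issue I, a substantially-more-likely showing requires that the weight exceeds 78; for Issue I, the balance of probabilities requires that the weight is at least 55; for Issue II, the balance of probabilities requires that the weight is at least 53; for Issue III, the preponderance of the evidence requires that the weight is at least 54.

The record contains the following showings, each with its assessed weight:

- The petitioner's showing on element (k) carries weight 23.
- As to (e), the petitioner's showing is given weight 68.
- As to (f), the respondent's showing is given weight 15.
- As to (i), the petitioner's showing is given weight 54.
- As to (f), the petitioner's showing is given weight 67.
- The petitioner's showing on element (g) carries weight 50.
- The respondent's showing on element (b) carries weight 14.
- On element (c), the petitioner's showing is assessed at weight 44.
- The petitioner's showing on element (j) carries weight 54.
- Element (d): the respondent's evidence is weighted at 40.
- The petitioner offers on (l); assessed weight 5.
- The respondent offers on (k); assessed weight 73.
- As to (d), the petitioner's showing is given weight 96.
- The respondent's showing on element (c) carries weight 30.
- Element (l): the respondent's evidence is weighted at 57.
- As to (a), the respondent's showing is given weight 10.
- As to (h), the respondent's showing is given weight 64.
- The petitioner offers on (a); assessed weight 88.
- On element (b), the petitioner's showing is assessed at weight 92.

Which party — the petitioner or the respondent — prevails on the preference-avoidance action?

— Issue I —
At Stage I.1 the petitioner must meet a substantially-more-likely showing (weight exceeds 78): on (a) the weight is 88 less the opposing 10 gives net 78, which does not exceed 78, so (a) does not meet the standard; on (b) the weight is 92 less the opposing 14 gives net 78, ≤ 78, so (b) does not meet the standard.
  Stage I.1 not carried; the petitioner fails its burden.
The analysis ends at Stage I.1; the respondent prevails on this issue.
— Issue II —
Stage II.1 — burden on petitioner; standard: the balance of probabilities (weight is at least 53).
    (f): 67 − 15 = 52 < 53 [not met]
    (g): 50 < 53 [not met]
  The petitioner does not carry Stage II.1.
So the respondent prevails on this issue.
— Issue III —
At Stage III.1 the petitioner must meet the preponderance of the evidence (weight is at least 54): on (i) the weight is 54, ≥ 54, so (i) meets the standard; on (j) the weight is 54, which does reach 54, so (j) meets the standard.
  Stage III.1 is satisfied; the onus moves to the respondent.
At Stage III.2 the respondent must meet the preponderance of the evidence (weight is at least 54): on (k) the weight is 73 less the opposing 23 gives net 50, < 54, so (k) does not meet the standard; on (l) the weight is 57 less the opposing 5 gives net 52, < 54, so (l) does not meet the standard.
  The respondent does not carry Stage III.2.
The analysis ends at Stage III.2; the petitioner prevails on this issue.
Per-issue: Issue I → respondent; Issue II → respondent; Issue III → petitioner. The petitioner must prevail on every issue; overall, the respondent prevails.

respondent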